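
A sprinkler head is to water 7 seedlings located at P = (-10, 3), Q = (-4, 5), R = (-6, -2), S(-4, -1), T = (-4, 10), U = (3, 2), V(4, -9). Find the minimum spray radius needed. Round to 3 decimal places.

10.308

A smallest enclosing disk is always determined by at most three of the input points on its boundary.
The farthest pair is T–V with squared distance 425. The circle on this segment as diameter has centre (0, 0.5) and r² = 425/4 = 106.25.
Check P: distance² to centre = 106.25 ≤ 106.25, so it lies inside.
All remaining points lie in this disk, and no smaller disk contains both endpoints, so this is the minimum enclosing circle.
r = √(106.25) ≈ 10.308.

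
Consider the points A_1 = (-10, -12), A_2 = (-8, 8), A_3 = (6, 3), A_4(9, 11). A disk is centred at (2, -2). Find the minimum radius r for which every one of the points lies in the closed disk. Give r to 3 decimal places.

The required radius is the distance from (2, -2) to the farthest point.
Squared distances: 244, 200, 41, 218.
Maximum is 244, attained at A_1.
r = √244 ≈ 15.620.

15.620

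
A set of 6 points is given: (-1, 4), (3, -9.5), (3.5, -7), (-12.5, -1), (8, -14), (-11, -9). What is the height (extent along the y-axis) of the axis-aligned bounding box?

max y = 4, min y = -14, so height = 18.

18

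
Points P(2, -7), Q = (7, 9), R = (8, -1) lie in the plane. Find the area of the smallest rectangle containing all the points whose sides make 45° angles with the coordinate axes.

115.5

In coordinates u = x + y, v = x − y the rectangle is axis-aligned; the map (x,y)→(u,v) scales areas by 2.
u-values: -5, 16, 7; range = 16 − (-5) = 21.
v-values: 9, -2, 9; range = 9 − (-2) = 11.
Area = (21 × 11) / 2 = 115.5.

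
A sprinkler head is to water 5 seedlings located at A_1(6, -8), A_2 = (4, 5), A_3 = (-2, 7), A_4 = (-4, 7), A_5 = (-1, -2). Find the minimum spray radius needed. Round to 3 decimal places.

By Welzl's lemma the MEC is supported by two points (diametrically opposite) or three points (on a circumcircle).
The farthest pair is A_1–A_4 with squared distance 325. The circle on this segment as diameter has centre (1, -0.5) and r² = 325/4 = 81.25.
Check A_2: distance² to centre = 39.25 ≤ 81.25, so it lies inside.
All remaining points lie in this disk, and no smaller disk contains both endpoints, so this is the minimum enclosing circle.
r = √(81.25) ≈ 9.014.

9.014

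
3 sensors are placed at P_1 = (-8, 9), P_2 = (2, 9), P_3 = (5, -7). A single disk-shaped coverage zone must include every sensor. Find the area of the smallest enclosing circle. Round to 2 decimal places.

333.79

Side lengths²: P_1P_2² = 100, P_1P_3² = 425, P_2P_3² = 265.
Since P_1P_3² = 425 ≥ 265 + 100 = 365, the angle opposite P_1P_3 is not acute, so the smallest enclosing circle has P_1P_3 as diameter.
Centre = midpoint of P_1P_3 = (-1.5, 1), r² = 425/4 = 106.25.
Area = π·r² = π·106.25 ≈ 333.79.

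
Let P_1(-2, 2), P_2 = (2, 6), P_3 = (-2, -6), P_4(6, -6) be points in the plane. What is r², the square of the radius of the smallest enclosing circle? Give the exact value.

The minimum enclosing circle is determined by three boundary points: P_2, P_3, P_4.
Their circumcentre is (2, -2/3) with r² = 400/9.
The farthest remaining point P_1 is at distance² 208/9 ≤ 400/9.

400/9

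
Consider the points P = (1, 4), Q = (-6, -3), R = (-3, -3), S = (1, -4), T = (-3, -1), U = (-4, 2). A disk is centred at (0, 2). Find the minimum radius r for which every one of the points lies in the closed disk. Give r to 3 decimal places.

The required radius is the distance from (0, 2) to the farthest point.
Squared distances: 5, 61, 34, 37, 18, 16.
Maximum is 61, attained at Q.
r = √61 ≈ 7.810.

7.810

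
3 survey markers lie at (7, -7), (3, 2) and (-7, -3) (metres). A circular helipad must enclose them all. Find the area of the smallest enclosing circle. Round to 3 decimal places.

Call the three points A, B, C in the order given.
Side lengths²: AB² = 97, AC² = 212, BC² = 125.
Since AC² = 212 < 125 + 97 = 222, the triangle is acute, so the smallest enclosing circle is the circumcircle.
Circumcentre = (1/11, -103/22), r² = 25705/484.
Area = π·r² = π·25705/484 ≈ 166.848.

166.848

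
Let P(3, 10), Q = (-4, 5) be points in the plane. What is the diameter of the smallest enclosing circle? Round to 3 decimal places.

The smallest circle enclosing two points has them as diameter endpoints.
Centre = midpoint = (-0.5, 7.5); r² = |PQ|²/4 = 74/4 = 18.5.
Diameter = 2r = 2√(18.5) ≈ 8.602.

8.602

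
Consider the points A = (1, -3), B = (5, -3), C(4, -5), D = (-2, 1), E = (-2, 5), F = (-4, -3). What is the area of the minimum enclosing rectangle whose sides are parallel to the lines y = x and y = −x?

In coordinates u = x + y, v = x − y the rectangle is axis-aligned; the map (x,y)→(u,v) scales areas by 2.
u-values: -2, 2, -1, -1, 3, -7; range = 3 − (-7) = 10.
v-values: 4, 8, 9, -3, -7, -1; range = 9 − (-7) = 16.
Area = (10 × 16) / 2 = 80.

80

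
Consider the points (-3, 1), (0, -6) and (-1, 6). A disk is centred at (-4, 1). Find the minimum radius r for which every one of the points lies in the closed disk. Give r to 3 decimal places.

8.062

The required radius is the distance from (-4, 1) to the farthest point.
Squared distances: 1, 65, 34.
Maximum is 65, attained at (0, -6).
r = √65 ≈ 8.062.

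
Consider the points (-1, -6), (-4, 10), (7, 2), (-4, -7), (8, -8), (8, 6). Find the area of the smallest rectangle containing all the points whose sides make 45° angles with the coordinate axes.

In coordinates u = x + y, v = x − y the rectangle is axis-aligned; the map (x,y)→(u,v) scales areas by 2.
u-values: -7, 6, 9, -11, 0, 14; range = 14 − (-11) = 25.
v-values: 5, -14, 5, 3, 16, 2; range = 16 − (-14) = 30.
Area = (25 × 30) / 2 = 375.

375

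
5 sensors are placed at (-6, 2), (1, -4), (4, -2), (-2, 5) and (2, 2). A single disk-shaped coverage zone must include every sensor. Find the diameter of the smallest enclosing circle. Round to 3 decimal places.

A smallest enclosing disk is always determined by at most three of the input points on its boundary.
The farthest pair is (-6, 2)–(4, -2) with squared distance 116. The circle on this segment as diameter has centre (-1, 0) and r² = 116/4 = 29.
Check (1, -4): distance² to centre = 20 ≤ 29, so it lies inside.
All remaining points lie in this disk, and no smaller disk contains both endpoints, so this is the minimum enclosing circle.
Diameter = 2r = 2√29 ≈ 10.770.

10.770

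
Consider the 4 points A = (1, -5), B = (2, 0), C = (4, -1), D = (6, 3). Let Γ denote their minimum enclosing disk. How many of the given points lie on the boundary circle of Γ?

A smallest enclosing disk is always determined by at most three of the input points on its boundary.
The farthest pair is A–D with squared distance 89. The circle on this segment as diameter has centre (3.5, -1) and r² = 89/4 = 22.25.
Check B: distance² to centre = 3.25 ≤ 22.25, so it lies inside.
All remaining points lie in this disk, and no smaller disk contains both endpoints, so this is the minimum enclosing circle.
The points at distance exactly r from the centre are A, D — 2 points.

2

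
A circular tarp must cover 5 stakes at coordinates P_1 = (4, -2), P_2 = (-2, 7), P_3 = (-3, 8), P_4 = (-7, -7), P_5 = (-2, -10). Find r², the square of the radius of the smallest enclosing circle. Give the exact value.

The farthest pair is P_3–P_5 with squared distance 325. The circle on this segment as diameter has centre (-2.5, -1) and r² = 325/4 = 81.25.
Check P_1: distance² to centre = 43.25 ≤ 81.25, so it lies inside.
All remaining points lie in this disk, and no smaller disk contains both endpoints, so this is the minimum enclosing circle.

81.25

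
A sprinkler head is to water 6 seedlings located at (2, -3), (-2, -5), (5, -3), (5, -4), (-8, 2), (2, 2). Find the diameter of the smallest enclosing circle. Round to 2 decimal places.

14.32

A smallest enclosing disk is always determined by at most three of the input points on its boundary.
The farthest pair is (5, -4)–(-8, 2) with squared distance 205. The circle on this segment as diameter has centre (-1.5, -1) and r² = 205/4 = 51.25.
Check (2, -3): distance² to centre = 16.25 ≤ 51.25, so it lies inside.
All remaining points lie in this disk, and no smaller disk contains both endpoints, so this is the minimum enclosing circle.
Diameter = 2r = 2√(51.25) ≈ 14.32.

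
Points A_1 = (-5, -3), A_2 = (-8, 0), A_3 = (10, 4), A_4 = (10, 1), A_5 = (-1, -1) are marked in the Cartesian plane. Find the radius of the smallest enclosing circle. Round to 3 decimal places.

By Welzl's lemma the MEC is supported by two points (diametrically opposite) or three points (on a circumcircle).
The farthest pair is A_2–A_3 with squared distance 340. The circle on this segment as diameter has centre (1, 2) and r² = 340/4 = 85.
Check A_1: distance² to centre = 61 ≤ 85, so it lies inside.
All remaining points lie in this disk, and no smaller disk contains both endpoints, so this is the minimum enclosing circle.
r = √85 ≈ 9.220.

9.220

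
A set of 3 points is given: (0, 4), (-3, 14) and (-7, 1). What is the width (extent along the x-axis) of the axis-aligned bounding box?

max x = 0, min x = -7, so width = 7.

7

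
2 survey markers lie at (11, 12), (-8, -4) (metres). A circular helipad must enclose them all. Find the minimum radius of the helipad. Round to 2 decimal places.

12.42

The smallest circle enclosing two points has them as diameter endpoints.
Centre = midpoint = (1.5, 4); r² = |(11, 12)−(-8, -4)|²/4 = 617/4 = 154.25.
r = √(154.25) ≈ 12.42.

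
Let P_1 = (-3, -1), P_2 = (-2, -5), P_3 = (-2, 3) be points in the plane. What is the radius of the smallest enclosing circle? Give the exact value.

Side lengths²: P_1P_2² = 17, P_1P_3² = 17, P_2P_3² = 64.
Since P_2P_3² = 64 ≥ 17 + 17 = 34, the angle opposite P_2P_3 is not acute, so the smallest enclosing circle has P_2P_3 as diameter.
Centre = midpoint of P_2P_3 = (-2, -1), r² = 64/4 = 16.
r = √16 = 4.

4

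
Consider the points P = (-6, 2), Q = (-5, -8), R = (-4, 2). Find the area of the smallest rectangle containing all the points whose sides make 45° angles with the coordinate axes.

In coordinates u = x + y, v = x − y the rectangle is axis-aligned; the map (x,y)→(u,v) scales areas by 2.
u-values: -4, -13, -2; range = -2 − (-13) = 11.
v-values: -8, 3, -6; range = 3 − (-8) = 11.
Area = (11 × 11) / 2 = 60.5.

60.5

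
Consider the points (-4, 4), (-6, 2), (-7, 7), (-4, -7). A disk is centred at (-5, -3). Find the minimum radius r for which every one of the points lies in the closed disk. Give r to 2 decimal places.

The required radius is the distance from (-5, -3) to the farthest point.
Squared distances: 50, 26, 104, 17.
Maximum is 104, attained at (-7, 7).
r = √104 ≈ 10.20.

10.20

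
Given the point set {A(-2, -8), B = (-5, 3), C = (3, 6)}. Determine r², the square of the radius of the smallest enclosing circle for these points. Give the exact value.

55.25

Side lengths²: AB² = 130, AC² = 221, BC² = 73.
Since AC² = 221 ≥ 130 + 73 = 203, the angle opposite AC is not acute, so the smallest enclosing circle has AC as diameter.
Centre = midpoint of AC = (0.5, -1), r² = 221/4 = 55.25.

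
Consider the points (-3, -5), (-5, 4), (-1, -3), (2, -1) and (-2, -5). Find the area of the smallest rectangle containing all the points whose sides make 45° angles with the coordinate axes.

In coordinates u = x + y, v = x − y the rectangle is axis-aligned; the map (x,y)→(u,v) scales areas by 2.
u-values: -8, -1, -4, 1, -7; range = 1 − (-8) = 9.
v-values: 2, -9, 2, 3, 3; range = 3 − (-9) = 12.
Area = (9 × 12) / 2 = 54.

54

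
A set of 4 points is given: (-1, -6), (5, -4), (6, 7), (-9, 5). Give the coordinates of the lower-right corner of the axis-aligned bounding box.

x-range [-9, 6], y-range [-6, 7].
The lower-right corner is (6, -6).

(6, -6)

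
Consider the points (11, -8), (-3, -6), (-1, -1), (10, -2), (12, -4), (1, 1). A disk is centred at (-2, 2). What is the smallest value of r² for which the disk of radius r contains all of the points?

269

The required radius is the distance from (-2, 2) to the farthest point.
Squared distances: 269, 65, 10, 160, 232, 10.
Maximum is 269, attained at (11, -8).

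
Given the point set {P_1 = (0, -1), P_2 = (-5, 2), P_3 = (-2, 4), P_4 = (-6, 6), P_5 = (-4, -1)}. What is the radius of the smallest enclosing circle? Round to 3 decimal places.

4.610

By Welzl's lemma the MEC is supported by two points (diametrically opposite) or three points (on a circumcircle).
The farthest pair is P_1–P_4 with squared distance 85. The circle on this segment as diameter has centre (-3, 2.5) and r² = 85/4 = 21.25.
Check P_2: distance² to centre = 4.25 ≤ 21.25, so it lies inside.
All remaining points lie in this disk, and no smaller disk contains both endpoints, so this is the minimum enclosing circle.
r = √(21.25) ≈ 4.610.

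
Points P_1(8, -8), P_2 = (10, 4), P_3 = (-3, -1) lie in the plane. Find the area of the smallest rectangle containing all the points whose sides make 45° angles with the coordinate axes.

In coordinates u = x + y, v = x − y the rectangle is axis-aligned; the map (x,y)→(u,v) scales areas by 2.
u-values: 0, 14, -4; range = 14 − (-4) = 18.
v-values: 16, 6, -2; range = 16 − (-2) = 18.
Area = (18 × 18) / 2 = 162.

162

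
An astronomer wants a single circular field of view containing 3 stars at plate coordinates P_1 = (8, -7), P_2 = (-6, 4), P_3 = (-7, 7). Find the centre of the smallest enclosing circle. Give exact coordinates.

(0.5, 0)

Side lengths²: P_1P_2² = 317, P_1P_3² = 421, P_2P_3² = 10.
Since P_1P_3² = 421 ≥ 317 + 10 = 327, the angle opposite P_1P_3 is not acute, so the smallest enclosing circle has P_1P_3 as diameter.
Centre = midpoint of P_1P_3 = (0.5, 0), r² = 421/4 = 105.25.
Centre = (0.5, 0).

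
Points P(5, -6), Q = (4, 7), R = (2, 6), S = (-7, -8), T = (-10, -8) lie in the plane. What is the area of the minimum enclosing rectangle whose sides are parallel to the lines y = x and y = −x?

217.5

In coordinates u = x + y, v = x − y the rectangle is axis-aligned; the map (x,y)→(u,v) scales areas by 2.
u-values: -1, 11, 8, -15, -18; range = 11 − (-18) = 29.
v-values: 11, -3, -4, 1, -2; range = 11 − (-4) = 15.
Area = (29 × 15) / 2 = 217.5.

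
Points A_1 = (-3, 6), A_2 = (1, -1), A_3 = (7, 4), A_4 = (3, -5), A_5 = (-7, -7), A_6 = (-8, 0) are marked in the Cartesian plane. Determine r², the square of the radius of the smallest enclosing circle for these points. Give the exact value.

79.25

The minimum enclosing circle of a finite set is fixed by two of the points (as a diameter) or three (as a circumcircle).
The farthest pair is A_3–A_5 with squared distance 317. The circle on this segment as diameter has centre (0, -1.5) and r² = 317/4 = 79.25.
Check A_1: distance² to centre = 65.25 ≤ 79.25, so it lies inside.
All remaining points lie in this disk, and no smaller disk contains both endpoints, so this is the minimum enclosing circle.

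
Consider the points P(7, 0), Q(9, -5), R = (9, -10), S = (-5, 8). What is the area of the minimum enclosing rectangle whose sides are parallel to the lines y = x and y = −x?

128

In coordinates u = x + y, v = x − y the rectangle is axis-aligned; the map (x,y)→(u,v) scales areas by 2.
u-values: 7, 4, -1, 3; range = 7 − (-1) = 8.
v-values: 7, 14, 19, -13; range = 19 − (-13) = 32.
Area = (8 × 32) / 2 = 128.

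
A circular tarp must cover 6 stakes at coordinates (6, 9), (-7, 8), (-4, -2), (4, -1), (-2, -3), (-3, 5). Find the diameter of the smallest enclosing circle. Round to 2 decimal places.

The minimum enclosing circle of a finite set is fixed by two of the points (as a diameter) or three (as a circumcircle).
The minimum enclosing circle is determined by three boundary points: (6, 9), (-7, 8), (-2, -3).
Their circumcentre is (-7/37, 165/37) with r² = 80665/1369.
The farthest remaining point (-4, -2) is at distance² 77002/1369 ≤ 80665/1369.
Diameter = 2r = 2√(80665/1369) ≈ 15.35.

15.35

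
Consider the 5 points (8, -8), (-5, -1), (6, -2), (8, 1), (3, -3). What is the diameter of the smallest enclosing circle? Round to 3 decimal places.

14.939

The minimum enclosing circle of a finite set is fixed by two of the points (as a diameter) or three (as a circumcircle).
The minimum enclosing circle is determined by three boundary points: (8, -8), (-5, -1), (8, 1).
Their circumcentre is (53/26, -3.5) with r² = 18857/338.
The farthest remaining point (6, -2) is at distance² 6065/338 ≤ 18857/338.
Diameter = 2r = 2√(18857/338) ≈ 14.939.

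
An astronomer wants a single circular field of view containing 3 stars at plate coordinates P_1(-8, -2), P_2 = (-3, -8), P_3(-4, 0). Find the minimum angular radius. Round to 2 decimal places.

Side lengths²: P_1P_2² = 61, P_1P_3² = 20, P_2P_3² = 65.
Since P_2P_3² = 65 < 61 + 20 = 81, the triangle is acute, so the smallest enclosing circle is the circumcircle.
Circumcentre = (-151/34, -70/17), r² = 19825/1156.
r = √(19825/1156) ≈ 4.14.

4.14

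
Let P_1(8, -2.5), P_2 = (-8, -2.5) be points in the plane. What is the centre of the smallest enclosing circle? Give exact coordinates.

(0, -2.5)

The smallest circle enclosing two points has them as diameter endpoints.
Centre = midpoint = (0, -2.5); r² = |P_1P_2|²/4 = 256/4 = 64.
Centre = (0, -2.5).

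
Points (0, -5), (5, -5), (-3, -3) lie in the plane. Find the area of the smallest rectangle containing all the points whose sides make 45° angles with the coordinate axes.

In coordinates u = x + y, v = x − y the rectangle is axis-aligned; the map (x,y)→(u,v) scales areas by 2.
u-values: -5, 0, -6; range = 0 − (-6) = 6.
v-values: 5, 10, 0; range = 10 − 0 = 10.
Area = (6 × 10) / 2 = 30.

30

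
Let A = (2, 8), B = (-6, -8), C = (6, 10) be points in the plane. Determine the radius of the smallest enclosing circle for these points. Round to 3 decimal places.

Side lengths²: AB² = 320, AC² = 20, BC² = 468.
Since BC² = 468 ≥ 320 + 20 = 340, the angle opposite BC is not acute, so the smallest enclosing circle has BC as diameter.
Centre = midpoint of BC = (0, 1), r² = 468/4 = 117.
r = √117 ≈ 10.817.

10.817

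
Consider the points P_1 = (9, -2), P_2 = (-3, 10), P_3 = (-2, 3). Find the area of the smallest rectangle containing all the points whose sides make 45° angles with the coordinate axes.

72

In coordinates u = x + y, v = x − y the rectangle is axis-aligned; the map (x,y)→(u,v) scales areas by 2.
u-values: 7, 7, 1; range = 7 − 1 = 6.
v-values: 11, -13, -5; range = 11 − (-13) = 24.
Area = (6 × 24) / 2 = 72.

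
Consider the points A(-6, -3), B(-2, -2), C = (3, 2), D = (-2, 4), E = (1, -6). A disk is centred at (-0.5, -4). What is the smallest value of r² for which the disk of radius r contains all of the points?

The required radius is the distance from (-0.5, -4) to the farthest point.
Squared distances: 31.25, 6.25, 48.25, 66.25, 6.25.
Maximum is 66.25, attained at D.

66.25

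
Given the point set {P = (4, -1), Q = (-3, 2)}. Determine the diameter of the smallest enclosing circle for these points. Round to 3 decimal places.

7.616

The smallest circle enclosing two points has them as diameter endpoints.
Centre = midpoint = (0.5, 0.5); r² = |PQ|²/4 = 58/4 = 14.5.
Diameter = 2r = 2√(14.5) ≈ 7.616.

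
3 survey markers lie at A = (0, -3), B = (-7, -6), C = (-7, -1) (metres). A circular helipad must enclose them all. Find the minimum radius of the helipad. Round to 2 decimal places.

3.96

Side lengths²: AB² = 58, AC² = 53, BC² = 25.
Since AB² = 58 < 53 + 25 = 78, the triangle is acute, so the smallest enclosing circle is the circumcircle.
Circumcentre = (-55/14, -3.5), r² = 1537/98.
r = √(1537/98) ≈ 3.96.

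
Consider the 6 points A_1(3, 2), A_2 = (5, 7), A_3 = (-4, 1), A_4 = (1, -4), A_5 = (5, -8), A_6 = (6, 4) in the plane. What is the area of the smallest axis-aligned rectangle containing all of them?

150

x ranges over [-4, 6], width 10.
y ranges over [-8, 7], height 15.
Area = 10 × 15 = 150.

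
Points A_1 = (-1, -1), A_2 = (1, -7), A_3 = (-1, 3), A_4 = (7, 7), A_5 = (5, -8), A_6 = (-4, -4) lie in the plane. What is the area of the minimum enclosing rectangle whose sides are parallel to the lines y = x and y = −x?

187

In coordinates u = x + y, v = x − y the rectangle is axis-aligned; the map (x,y)→(u,v) scales areas by 2.
u-values: -2, -6, 2, 14, -3, -8; range = 14 − (-8) = 22.
v-values: 0, 8, -4, 0, 13, 0; range = 13 − (-4) = 17.
Area = (22 × 17) / 2 = 187.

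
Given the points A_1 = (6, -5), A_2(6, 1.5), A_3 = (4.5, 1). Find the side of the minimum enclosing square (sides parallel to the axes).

The bounding box has width 1.5 and height 6.5.
An axis-aligned square enclosing the set must have side ≥ max(width, height).
So the minimum side is max(1.5, 6.5) = 6.5.

6.5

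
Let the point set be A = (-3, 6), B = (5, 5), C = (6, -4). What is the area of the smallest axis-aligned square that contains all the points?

100

The bounding box has width 9 and height 10.
An axis-aligned square enclosing the set must have side ≥ max(width, height).
So the minimum side is max(9, 10) = 10.
Area = 10² = 100.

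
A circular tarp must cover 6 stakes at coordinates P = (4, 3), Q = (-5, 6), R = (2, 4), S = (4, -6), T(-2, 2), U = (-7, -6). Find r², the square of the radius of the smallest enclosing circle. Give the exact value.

57.8125

By Welzl's lemma the MEC is supported by two points (diametrically opposite) or three points (on a circumcircle).
The minimum enclosing circle is determined by three boundary points: Q, S, U.
Their circumcentre is (-1.5, -0.75) with r² = 57.8125.
The farthest remaining point P is at distance² 44.3125 ≤ 57.8125.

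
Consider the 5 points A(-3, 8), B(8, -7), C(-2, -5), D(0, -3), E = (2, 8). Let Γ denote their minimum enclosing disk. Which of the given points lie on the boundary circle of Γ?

A, B

By Welzl's lemma the MEC is supported by two points (diametrically opposite) or three points (on a circumcircle).
The farthest pair is A–B with squared distance 346. The circle on this segment as diameter has centre (2.5, 0.5) and r² = 346/4 = 86.5.
Check C: distance² to centre = 50.5 ≤ 86.5, so it lies inside.
All remaining points lie in this disk, and no smaller disk contains both endpoints, so this is the minimum enclosing circle.
The points at distance exactly r from the centre are A, B — 2 points.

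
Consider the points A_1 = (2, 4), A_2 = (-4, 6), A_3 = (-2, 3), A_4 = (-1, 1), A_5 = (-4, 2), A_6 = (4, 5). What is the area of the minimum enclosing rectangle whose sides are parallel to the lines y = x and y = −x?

49.5

In coordinates u = x + y, v = x − y the rectangle is axis-aligned; the map (x,y)→(u,v) scales areas by 2.
u-values: 6, 2, 1, 0, -2, 9; range = 9 − (-2) = 11.
v-values: -2, -10, -5, -2, -6, -1; range = -1 − (-10) = 9.
Area = (11 × 9) / 2 = 49.5.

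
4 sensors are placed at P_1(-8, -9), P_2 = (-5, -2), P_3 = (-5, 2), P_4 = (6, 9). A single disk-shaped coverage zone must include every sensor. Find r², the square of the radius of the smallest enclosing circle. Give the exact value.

A smallest enclosing disk is always determined by at most three of the input points on its boundary.
The farthest pair is P_1–P_4 with squared distance 520. The circle on this segment as diameter has centre (-1, 0) and r² = 520/4 = 130.
Check P_2: distance² to centre = 20 ≤ 130, so it lies inside.
All remaining points lie in this disk, and no smaller disk contains both endpoints, so this is the minimum enclosing circle.

130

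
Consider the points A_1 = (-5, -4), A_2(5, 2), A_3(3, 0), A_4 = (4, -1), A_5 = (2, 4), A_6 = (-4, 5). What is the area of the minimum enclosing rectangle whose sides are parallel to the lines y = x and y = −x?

112

In coordinates u = x + y, v = x − y the rectangle is axis-aligned; the map (x,y)→(u,v) scales areas by 2.
u-values: -9, 7, 3, 3, 6, 1; range = 7 − (-9) = 16.
v-values: -1, 3, 3, 5, -2, -9; range = 5 − (-9) = 14.
Area = (16 × 14) / 2 = 112.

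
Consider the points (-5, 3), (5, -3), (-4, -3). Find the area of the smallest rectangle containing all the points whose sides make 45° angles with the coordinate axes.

In coordinates u = x + y, v = x − y the rectangle is axis-aligned; the map (x,y)→(u,v) scales areas by 2.
u-values: -2, 2, -7; range = 2 − (-7) = 9.
v-values: -8, 8, -1; range = 8 − (-8) = 16.
Area = (9 × 16) / 2 = 72.

72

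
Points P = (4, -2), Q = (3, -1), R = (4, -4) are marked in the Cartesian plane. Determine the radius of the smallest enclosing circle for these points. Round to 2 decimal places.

Side lengths²: PQ² = 2, PR² = 4, QR² = 10.
Since QR² = 10 ≥ 4 + 2 = 6, the angle opposite QR is not acute, so the smallest enclosing circle has QR as diameter.
Centre = midpoint of QR = (3.5, -2.5), r² = 10/4 = 2.5.
r = √(2.5) ≈ 1.58.

1.58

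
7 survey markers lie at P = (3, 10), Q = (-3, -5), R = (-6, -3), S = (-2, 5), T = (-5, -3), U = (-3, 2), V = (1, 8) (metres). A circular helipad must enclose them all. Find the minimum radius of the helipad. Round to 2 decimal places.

8.08

By Welzl's lemma the MEC is supported by two points (diametrically opposite) or three points (on a circumcircle).
The minimum enclosing circle is determined by three boundary points: P, Q, R.
Their circumcentre is (-5/38, 97/38) with r² = 47125/722.
The farthest remaining point T is at distance² 39373/722 ≤ 47125/722.
r = √(47125/722) ≈ 8.08.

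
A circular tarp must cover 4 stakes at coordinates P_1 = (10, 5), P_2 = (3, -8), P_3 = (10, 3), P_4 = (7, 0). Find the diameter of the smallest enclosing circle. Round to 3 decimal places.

14.765

The minimum enclosing circle of a finite set is fixed by two of the points (as a diameter) or three (as a circumcircle).
The farthest pair is P_1–P_2 with squared distance 218. The circle on this segment as diameter has centre (6.5, -1.5) and r² = 218/4 = 54.5.
Check P_3: distance² to centre = 32.5 ≤ 54.5, so it lies inside.
All remaining points lie in this disk, and no smaller disk contains both endpoints, so this is the minimum enclosing circle.
Diameter = 2r = 2√(54.5) ≈ 14.765.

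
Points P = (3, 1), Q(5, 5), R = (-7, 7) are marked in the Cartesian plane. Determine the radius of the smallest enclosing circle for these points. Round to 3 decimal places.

Side lengths²: PQ² = 20, PR² = 136, QR² = 148.
Since QR² = 148 < 136 + 20 = 156, the triangle is acute, so the smallest enclosing circle is the circumcircle.
Circumcentre = (-14/13, 72/13), r² = 6290/169.
r = √(6290/169) ≈ 6.101.

6.101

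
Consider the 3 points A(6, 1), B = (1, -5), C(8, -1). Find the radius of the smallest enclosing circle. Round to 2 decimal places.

Side lengths²: AB² = 61, AC² = 8, BC² = 65.
Since BC² = 65 < 61 + 8 = 69, the triangle is acute, so the smallest enclosing circle is the circumcircle.
Circumcentre = (95/22, -59/22), r² = 3965/242.
r = √(3965/242) ≈ 4.05.

4.05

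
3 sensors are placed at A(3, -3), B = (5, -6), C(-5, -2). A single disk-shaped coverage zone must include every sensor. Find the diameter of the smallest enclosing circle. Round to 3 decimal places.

10.770

Side lengths²: AB² = 13, AC² = 65, BC² = 116.
Since BC² = 116 ≥ 65 + 13 = 78, the angle opposite BC is not acute, so the smallest enclosing circle has BC as diameter.
Centre = midpoint of BC = (0, -4), r² = 116/4 = 29.
Diameter = 2r = 2√29 ≈ 10.770.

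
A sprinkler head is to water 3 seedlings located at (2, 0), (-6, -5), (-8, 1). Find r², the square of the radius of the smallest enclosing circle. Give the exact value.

Call the three points A, B, C in the order given.
Side lengths²: AB² = 89, AC² = 101, BC² = 40.
Since AC² = 101 < 89 + 40 = 129, the triangle is acute, so the smallest enclosing circle is the circumcircle.
Circumcentre = (-181/58, -41/58), r² = 44945/1682.

44945/1682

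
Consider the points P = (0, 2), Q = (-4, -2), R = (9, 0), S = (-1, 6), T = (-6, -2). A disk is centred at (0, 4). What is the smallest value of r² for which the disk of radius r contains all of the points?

The required radius is the distance from (0, 4) to the farthest point.
Squared distances: 4, 52, 97, 5, 72.
Maximum is 97, attained at R.

97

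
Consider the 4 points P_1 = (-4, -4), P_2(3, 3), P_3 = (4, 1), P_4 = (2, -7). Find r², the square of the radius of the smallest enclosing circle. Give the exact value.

505/18

By Welzl's lemma the MEC is supported by two points (diametrically opposite) or three points (on a circumcircle).
The minimum enclosing circle is determined by three boundary points: P_1, P_2, P_4.
Their circumcentre is (5/6, -11/6) with r² = 505/18.
The farthest remaining point P_3 is at distance² 325/18 ≤ 505/18.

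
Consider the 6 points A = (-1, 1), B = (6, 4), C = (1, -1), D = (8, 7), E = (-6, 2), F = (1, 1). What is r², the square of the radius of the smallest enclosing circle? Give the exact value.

55.25

By Welzl's lemma the MEC is supported by two points (diametrically opposite) or three points (on a circumcircle).
The farthest pair is D–E with squared distance 221. The circle on this segment as diameter has centre (1, 4.5) and r² = 221/4 = 55.25.
Check A: distance² to centre = 16.25 ≤ 55.25, so it lies inside.
All remaining points lie in this disk, and no smaller disk contains both endpoints, so this is the minimum enclosing circle.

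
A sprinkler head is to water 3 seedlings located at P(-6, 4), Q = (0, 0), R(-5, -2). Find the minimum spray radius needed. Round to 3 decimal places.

Side lengths²: PQ² = 52, PR² = 37, QR² = 29.
Since PQ² = 52 < 37 + 29 = 66, the triangle is acute, so the smallest enclosing circle is the circumcircle.
Circumcentre = (-3.4375, 1.34375), r² = 13.6220703125.
r = √(13.6220703125) ≈ 3.691.

3.691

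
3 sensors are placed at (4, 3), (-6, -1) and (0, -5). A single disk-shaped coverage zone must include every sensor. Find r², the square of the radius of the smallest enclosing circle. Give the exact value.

29.453125

Call the three points A, B, C in the order given.
Side lengths²: AB² = 116, AC² = 80, BC² = 52.
Since AB² = 116 < 80 + 52 = 132, the triangle is acute, so the smallest enclosing circle is the circumcircle.
Circumcentre = (-0.75, 0.375), r² = 29.453125.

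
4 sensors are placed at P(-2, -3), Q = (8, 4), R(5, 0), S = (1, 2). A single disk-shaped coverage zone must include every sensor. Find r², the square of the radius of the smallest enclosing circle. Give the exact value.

37.25

The minimum enclosing circle of a finite set is fixed by two of the points (as a diameter) or three (as a circumcircle).
The farthest pair is P–Q with squared distance 149. The circle on this segment as diameter has centre (3, 0.5) and r² = 149/4 = 37.25.
Check R: distance² to centre = 4.25 ≤ 37.25, so it lies inside.
All remaining points lie in this disk, and no smaller disk contains both endpoints, so this is the minimum enclosing circle.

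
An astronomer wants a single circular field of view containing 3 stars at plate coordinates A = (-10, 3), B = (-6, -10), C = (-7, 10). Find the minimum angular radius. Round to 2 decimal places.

Side lengths²: AB² = 185, AC² = 58, BC² = 401.
Since BC² = 401 ≥ 185 + 58 = 243, the angle opposite BC is not acute, so the smallest enclosing circle has BC as diameter.
Centre = midpoint of BC = (-6.5, 0), r² = 401/4 = 100.25.
r = √(100.25) ≈ 10.01.

10.01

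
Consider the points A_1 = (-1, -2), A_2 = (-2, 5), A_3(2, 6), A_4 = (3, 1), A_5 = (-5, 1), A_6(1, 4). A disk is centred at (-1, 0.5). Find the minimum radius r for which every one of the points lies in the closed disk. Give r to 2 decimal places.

6.26

The required radius is the distance from (-1, 0.5) to the farthest point.
Squared distances: 6.25, 21.25, 39.25, 16.25, 16.25, 16.25.
Maximum is 39.25, attained at A_3.
r = √(39.25) ≈ 6.26.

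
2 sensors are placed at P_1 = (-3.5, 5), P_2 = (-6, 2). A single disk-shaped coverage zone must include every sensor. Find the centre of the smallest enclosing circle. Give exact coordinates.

The smallest circle enclosing two points has them as diameter endpoints.
Centre = midpoint = (-4.75, 3.5); r² = |P_1P_2|²/4 = 15.25/4 = 3.8125.
Centre = (-4.75, 3.5).

(-4.75, 3.5)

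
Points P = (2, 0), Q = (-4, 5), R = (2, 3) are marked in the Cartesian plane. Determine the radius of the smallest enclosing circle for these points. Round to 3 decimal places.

3.905

Side lengths²: PQ² = 61, PR² = 9, QR² = 40.
Since PQ² = 61 ≥ 40 + 9 = 49, the angle opposite PQ is not acute, so the smallest enclosing circle has PQ as diameter.
Centre = midpoint of PQ = (-1, 2.5), r² = 61/4 = 15.25.
r = √(15.25) ≈ 3.905.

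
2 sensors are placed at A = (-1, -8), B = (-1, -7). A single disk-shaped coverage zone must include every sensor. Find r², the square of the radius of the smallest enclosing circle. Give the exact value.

0.25

The smallest circle enclosing two points has them as diameter endpoints.
Centre = midpoint = (-1, -7.5); r² = |AB|²/4 = 1/4 = 0.25.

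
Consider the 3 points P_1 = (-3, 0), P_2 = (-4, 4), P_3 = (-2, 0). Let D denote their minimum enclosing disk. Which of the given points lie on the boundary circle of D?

P_2, P_3

Side lengths²: P_1P_2² = 17, P_1P_3² = 1, P_2P_3² = 20.
Since P_2P_3² = 20 ≥ 17 + 1 = 18, the angle opposite P_2P_3 is not acute, so the smallest enclosing circle has P_2P_3 as diameter.
Centre = midpoint of P_2P_3 = (-3, 2), r² = 20/4 = 5.
The points at distance exactly r from the centre are P_2, P_3 — 2 points.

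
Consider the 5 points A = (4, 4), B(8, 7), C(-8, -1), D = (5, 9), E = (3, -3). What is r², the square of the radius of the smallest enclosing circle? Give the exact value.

By Welzl's lemma the MEC is supported by two points (diametrically opposite) or three points (on a circumcircle).
The farthest pair is B–C with squared distance 320. The circle on this segment as diameter has centre (0, 3) and r² = 320/4 = 80.
Check A: distance² to centre = 17 ≤ 80, so it lies inside.
All remaining points lie in this disk, and no smaller disk contains both endpoints, so this is the minimum enclosing circle.

80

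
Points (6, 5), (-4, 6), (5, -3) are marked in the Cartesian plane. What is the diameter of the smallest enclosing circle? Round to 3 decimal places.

Call the three points A, B, C in the order given.
Side lengths²: AB² = 101, AC² = 65, BC² = 162.
Since BC² = 162 < 101 + 65 = 166, the triangle is acute, so the smallest enclosing circle is the circumcircle.
Circumcentre = (11/18, 29/18), r² = 6565/162.
Diameter = 2r = 2√(6565/162) ≈ 12.732.

12.732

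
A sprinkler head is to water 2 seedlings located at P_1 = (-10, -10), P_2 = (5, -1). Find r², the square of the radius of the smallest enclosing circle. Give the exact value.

76.5

The smallest circle enclosing two points has them as diameter endpoints.
Centre = midpoint = (-2.5, -5.5); r² = |P_1P_2|²/4 = 306/4 = 76.5.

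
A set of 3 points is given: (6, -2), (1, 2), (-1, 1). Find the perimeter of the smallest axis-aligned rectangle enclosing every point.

Width = max x − min x = 6 − (-1) = 7.
Height = max y − min y = 2 − (-2) = 4.
Perimeter = 2(7 + 4) = 22.

22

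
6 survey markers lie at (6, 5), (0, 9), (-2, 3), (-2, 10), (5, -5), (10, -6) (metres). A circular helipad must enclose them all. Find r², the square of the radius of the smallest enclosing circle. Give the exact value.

The minimum enclosing circle of a finite set is fixed by two of the points (as a diameter) or three (as a circumcircle).
The farthest pair is (-2, 10)–(10, -6) with squared distance 400. The circle on this segment as diameter has centre (4, 2) and r² = 400/4 = 100.
Check (6, 5): distance² to centre = 13 ≤ 100, so it lies inside.
All remaining points lie in this disk, and no smaller disk contains both endpoints, so this is the minimum enclosing circle.

100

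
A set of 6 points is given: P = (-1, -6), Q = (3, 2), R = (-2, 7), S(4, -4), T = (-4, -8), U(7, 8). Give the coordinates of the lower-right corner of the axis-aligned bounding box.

(7, -8)

x-range [-4, 7], y-range [-8, 8].
The lower-right corner is (7, -8).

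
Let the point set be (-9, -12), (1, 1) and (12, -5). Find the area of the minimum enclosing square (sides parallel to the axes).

The bounding box has width 21 and height 13.
An axis-aligned square enclosing the set must have side ≥ max(width, height).
So the minimum side is max(21, 13) = 21.
Area = 21² = 441.

441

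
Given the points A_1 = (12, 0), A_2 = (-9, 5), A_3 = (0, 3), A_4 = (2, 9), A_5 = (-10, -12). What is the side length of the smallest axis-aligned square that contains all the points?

22

The bounding box has width 22 and height 21.
An axis-aligned square enclosing the set must have side ≥ max(width, height).
So the minimum side is max(22, 21) = 22.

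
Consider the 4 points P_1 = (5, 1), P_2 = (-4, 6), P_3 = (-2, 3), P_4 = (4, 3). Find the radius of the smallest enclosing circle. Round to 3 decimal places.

5.148

A smallest enclosing disk is always determined by at most three of the input points on its boundary.
The farthest pair is P_1–P_2 with squared distance 106. The circle on this segment as diameter has centre (0.5, 3.5) and r² = 106/4 = 26.5.
Check P_3: distance² to centre = 6.5 ≤ 26.5, so it lies inside.
All remaining points lie in this disk, and no smaller disk contains both endpoints, so this is the minimum enclosing circle.
r = √(26.5) ≈ 5.148.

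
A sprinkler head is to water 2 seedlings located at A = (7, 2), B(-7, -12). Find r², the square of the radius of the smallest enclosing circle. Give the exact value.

98

The smallest circle enclosing two points has them as diameter endpoints.
Centre = midpoint = (0, -5); r² = |AB|²/4 = 392/4 = 98.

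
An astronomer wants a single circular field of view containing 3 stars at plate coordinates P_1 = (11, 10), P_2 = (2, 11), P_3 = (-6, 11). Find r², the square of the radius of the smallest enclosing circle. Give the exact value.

Side lengths²: P_1P_2² = 82, P_1P_3² = 290, P_2P_3² = 64.
Since P_1P_3² = 290 ≥ 82 + 64 = 146, the angle opposite P_1P_3 is not acute, so the smallest enclosing circle has P_1P_3 as diameter.
Centre = midpoint of P_1P_3 = (2.5, 10.5), r² = 290/4 = 72.5.

72.5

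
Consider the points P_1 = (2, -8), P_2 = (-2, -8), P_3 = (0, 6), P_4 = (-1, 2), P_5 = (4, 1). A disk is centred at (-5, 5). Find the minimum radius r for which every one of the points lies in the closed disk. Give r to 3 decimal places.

The required radius is the distance from (-5, 5) to the farthest point.
Squared distances: 218, 178, 26, 25, 97.
Maximum is 218, attained at P_1.
r = √218 ≈ 14.765.

14.765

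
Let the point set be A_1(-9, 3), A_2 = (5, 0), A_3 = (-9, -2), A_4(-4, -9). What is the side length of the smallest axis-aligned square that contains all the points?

The bounding box has width 14 and height 12.
An axis-aligned square enclosing the set must have side ≥ max(width, height).
So the minimum side is max(14, 12) = 14.

14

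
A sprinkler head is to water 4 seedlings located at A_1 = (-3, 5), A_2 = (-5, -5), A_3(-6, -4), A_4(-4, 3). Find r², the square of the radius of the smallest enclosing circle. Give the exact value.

By Welzl's lemma the MEC is supported by two points (diametrically opposite) or three points (on a circumcircle).
The farthest pair is A_1–A_2 with squared distance 104. The circle on this segment as diameter has centre (-4, 0) and r² = 104/4 = 26.
Check A_3: distance² to centre = 20 ≤ 26, so it lies inside.
All remaining points lie in this disk, and no smaller disk contains both endpoints, so this is the minimum enclosing circle.

26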